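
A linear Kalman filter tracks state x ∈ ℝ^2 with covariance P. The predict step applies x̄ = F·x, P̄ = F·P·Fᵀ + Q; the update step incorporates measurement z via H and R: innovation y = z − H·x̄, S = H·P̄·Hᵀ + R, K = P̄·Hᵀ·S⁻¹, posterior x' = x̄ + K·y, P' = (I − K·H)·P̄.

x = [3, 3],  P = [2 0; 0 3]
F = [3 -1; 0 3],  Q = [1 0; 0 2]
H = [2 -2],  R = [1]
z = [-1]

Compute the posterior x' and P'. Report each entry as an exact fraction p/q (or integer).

x̄ = F·x = [6, 9]
P̄ = F·P·Fᵀ + Q = [22 -9; -9 29]
y = z − H·x̄ = [5]
S = H·P̄·Hᵀ + R = [277]
K = P̄·Hᵀ·S⁻¹ = [62/277; -76/277]
x' = x̄ + K·y = [1972/277, 2113/277]
P' = (I − K·H)·P̄ = [2250/277 2219/277; 2219/277 2257/277]

x' = [1972/277, 2113/277]
P' = [2250/277 2219/277; 2219/277 2257/277]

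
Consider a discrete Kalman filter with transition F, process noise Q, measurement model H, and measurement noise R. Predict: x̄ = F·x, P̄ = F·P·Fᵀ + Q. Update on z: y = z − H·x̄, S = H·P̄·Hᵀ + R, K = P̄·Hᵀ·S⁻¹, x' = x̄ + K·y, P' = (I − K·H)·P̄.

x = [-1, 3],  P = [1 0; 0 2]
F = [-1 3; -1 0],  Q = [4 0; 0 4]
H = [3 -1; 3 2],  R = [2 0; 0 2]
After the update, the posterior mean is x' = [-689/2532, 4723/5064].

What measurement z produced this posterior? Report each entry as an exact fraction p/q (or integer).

z = [-2, 1]

x̄ = F·x = [10, 1]
P̄ = F·P·Fᵀ + Q = [23 1; 1 5]
S = H·P̄·Hᵀ + R = [208 200; 200 241]
K = P̄·Hᵀ·S⁻¹ = [547/2532 73/633; -1541/5064 194/633]
x' − x̄ = [-26009/2532, -341/5064] = K·y
y = (KᵀK)⁻¹·Kᵀ·(x' − x̄) = [-31, -31]
z = y + H·x̄ = [-31, -31] + [29, 32] = [-2, 1]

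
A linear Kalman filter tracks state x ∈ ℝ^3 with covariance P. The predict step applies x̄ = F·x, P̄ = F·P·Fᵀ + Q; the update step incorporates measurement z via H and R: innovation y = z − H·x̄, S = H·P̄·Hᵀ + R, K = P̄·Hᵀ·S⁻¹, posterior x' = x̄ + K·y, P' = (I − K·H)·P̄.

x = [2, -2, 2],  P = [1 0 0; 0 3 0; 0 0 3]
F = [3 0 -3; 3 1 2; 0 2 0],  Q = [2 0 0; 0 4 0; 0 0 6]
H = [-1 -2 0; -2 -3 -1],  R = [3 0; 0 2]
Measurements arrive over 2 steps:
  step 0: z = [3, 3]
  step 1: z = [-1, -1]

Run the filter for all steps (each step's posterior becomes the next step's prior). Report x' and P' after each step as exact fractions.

step 0: x' = [2844/3935, -3951/3935, -7592/3935], P' = [106093/3935 -56672/3935 -38424/3935; -56672/3935 32308/3935 15126/3935; -38424/3935 15126/3935 35262/3935]
step 1: x' = [1199752066/247823139, -509798645/247823139, -594161284/247823139], P' = [5792545124/247823139 -3304958188/247823139 -1172791826/247823139; -3304958188/247823139 2005828760/247823139 373732222/247823139; -1172791826/247823139 373732222/247823139 1356601802/247823139]

step 0: x̄ = F·x = [0, 8, -4]
step 0: P̄ = F·P·Fᵀ + Q = [38 -9 0; -9 28 6; 0 6 18]
step 0: y = z − H·x̄ = [19, 23]
step 0: S = H·P̄·Hᵀ + R = [117 193; 193 352]
step 0: K = P̄·Hᵀ·S⁻¹ = [2417/3935 -1873/3935; -2648/3935 647/3935; 2724/3935 -1896/3935]
step 0: x' = x̄ + K·y = [2844/3935, -3951/3935, -7592/3935]
step 0: P' = (I − K·H)·P̄ = [106093/3935 -56672/3935 -38424/3935; -56672/3935 32308/3935 15126/3935; -38424/3935 15126/3935 35262/3935]
step 1: x̄ = F·x = [31308/3935, -10603/3935, -7902/3935]
step 1: P̄ = F·P·Fᵀ + Q = [1971697/3935 643143/3935 -430788/3935; 643143/3935 403317/3935 -214912/3935; -430788/3935 -214912/3935 152842/3935]
step 1: y = z − H·x̄ = [6167/3935, 3794/787]
step 1: S = H·P̄·Hᵀ + R = [6169342/3935 2000937/787; 2000937/787 3276489/787]
step 1: K = P̄·Hᵀ·S⁻¹ = [90819028/82607713 -248711929/247823139; -78522148/82607713 109348937/247823139; 47258598/82607713 -66107408/247823139]
step 1: x' = x̄ + K·y = [1199752066/247823139, -509798645/247823139, -594161284/247823139]
step 1: P' = (I − K·H)·P̄ = [5792545124/247823139 -3304958188/247823139 -1172791826/247823139; -3304958188/247823139 2005828760/247823139 373732222/247823139; -1172791826/247823139 373732222/247823139 1356601802/247823139]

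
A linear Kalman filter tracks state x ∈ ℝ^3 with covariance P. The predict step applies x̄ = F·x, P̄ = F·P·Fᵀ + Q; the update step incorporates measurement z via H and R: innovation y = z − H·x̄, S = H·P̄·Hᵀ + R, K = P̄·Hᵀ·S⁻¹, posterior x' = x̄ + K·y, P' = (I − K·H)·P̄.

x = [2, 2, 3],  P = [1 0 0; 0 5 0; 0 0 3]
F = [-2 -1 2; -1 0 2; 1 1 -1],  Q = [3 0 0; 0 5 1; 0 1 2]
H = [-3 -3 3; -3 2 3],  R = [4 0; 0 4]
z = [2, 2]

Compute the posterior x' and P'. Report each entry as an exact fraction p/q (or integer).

x' = [-38697/81437, 9572/81437, 19337/81437]
P' = [107617/81437 1900/81437 97969/81437; 1900/81437 25272/81437 5928/81437; 97969/81437 5928/81437 106957/81437]

x̄ = F·x = [0, 4, 1]
P̄ = F·P·Fᵀ + Q = [24 14 -13; 14 18 -6; -13 -6 11]
y = z − H·x̄ = [11, -9]
S = H·P̄·Hᵀ + R = [1075 501; 501 385]
K = P̄·Hᵀ·S⁻¹ = [-8661/81437 -6286/81437; -15933/81437 15657/81437; 2295/81437 9705/81437]
x' = x̄ + K·y = [-38697/81437, 9572/81437, 19337/81437]
P' = (I − K·H)·P̄ = [107617/81437 1900/81437 97969/81437; 1900/81437 25272/81437 5928/81437; 97969/81437 5928/81437 106957/81437]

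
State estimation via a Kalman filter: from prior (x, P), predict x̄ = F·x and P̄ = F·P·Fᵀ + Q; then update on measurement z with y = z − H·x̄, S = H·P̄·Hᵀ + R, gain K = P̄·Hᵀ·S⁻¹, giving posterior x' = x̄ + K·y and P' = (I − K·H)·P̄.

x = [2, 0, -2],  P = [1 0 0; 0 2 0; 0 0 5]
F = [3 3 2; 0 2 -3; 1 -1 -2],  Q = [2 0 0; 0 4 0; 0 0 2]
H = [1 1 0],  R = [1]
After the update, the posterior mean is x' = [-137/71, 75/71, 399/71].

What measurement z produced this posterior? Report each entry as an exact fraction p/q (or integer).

z = [-1]

x̄ = F·x = [2, 6, 6]
P̄ = F·P·Fᵀ + Q = [49 -18 -23; -18 57 26; -23 26 25]
S = H·P̄·Hᵀ + R = [71]
K = P̄·Hᵀ·S⁻¹ = [31/71; 39/71; 3/71]
x' − x̄ = [-279/71, -351/71, -27/71] = K·y
y = (KᵀK)⁻¹·Kᵀ·(x' − x̄) = [-9]
z = y + H·x̄ = [-9] + [8] = [-1]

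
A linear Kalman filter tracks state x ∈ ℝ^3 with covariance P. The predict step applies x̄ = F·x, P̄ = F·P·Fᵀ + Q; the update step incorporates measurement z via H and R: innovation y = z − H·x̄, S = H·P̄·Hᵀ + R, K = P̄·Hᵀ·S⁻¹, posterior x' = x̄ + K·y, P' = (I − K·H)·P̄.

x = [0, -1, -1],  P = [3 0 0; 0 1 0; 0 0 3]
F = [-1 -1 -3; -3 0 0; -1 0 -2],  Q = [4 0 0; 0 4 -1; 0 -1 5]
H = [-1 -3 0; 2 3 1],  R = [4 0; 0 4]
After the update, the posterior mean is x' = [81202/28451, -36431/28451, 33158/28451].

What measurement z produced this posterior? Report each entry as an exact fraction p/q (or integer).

x̄ = F·x = [4, 0, 2]
P̄ = F·P·Fᵀ + Q = [35 9 21; 9 31 8; 21 8 20]
S = H·P̄·Hᵀ + R = [372 -475; -475 683]
K = P̄·Hᵀ·S⁻¹ = [13704/28451 14446/28451; -13141/28451 -4182/28451; 10115/28451 10617/28451]
x' − x̄ = [-32602/28451, -36431/28451, -23744/28451] = K·y
y = (KᵀK)⁻¹·Kᵀ·(x' − x̄) = [5, -7]
z = y + H·x̄ = [5, -7] + [-4, 10] = [1, 3]

z = [1, 3]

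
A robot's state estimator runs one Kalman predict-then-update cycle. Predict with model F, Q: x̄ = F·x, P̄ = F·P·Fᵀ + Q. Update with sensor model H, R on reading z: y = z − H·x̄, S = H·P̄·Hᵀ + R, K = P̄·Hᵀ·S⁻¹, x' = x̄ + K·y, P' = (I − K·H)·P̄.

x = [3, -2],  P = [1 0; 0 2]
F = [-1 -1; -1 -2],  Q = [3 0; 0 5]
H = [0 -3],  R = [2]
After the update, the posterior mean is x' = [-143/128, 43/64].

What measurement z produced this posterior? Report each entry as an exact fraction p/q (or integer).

x̄ = F·x = [-1, 1]
P̄ = F·P·Fᵀ + Q = [6 5; 5 14]
S = H·P̄·Hᵀ + R = [128]
K = P̄·Hᵀ·S⁻¹ = [-15/128; -21/64]
x' − x̄ = [-15/128, -21/64] = K·y
y = (KᵀK)⁻¹·Kᵀ·(x' − x̄) = [1]
z = y + H·x̄ = [1] + [-3] = [-2]

z = [-2]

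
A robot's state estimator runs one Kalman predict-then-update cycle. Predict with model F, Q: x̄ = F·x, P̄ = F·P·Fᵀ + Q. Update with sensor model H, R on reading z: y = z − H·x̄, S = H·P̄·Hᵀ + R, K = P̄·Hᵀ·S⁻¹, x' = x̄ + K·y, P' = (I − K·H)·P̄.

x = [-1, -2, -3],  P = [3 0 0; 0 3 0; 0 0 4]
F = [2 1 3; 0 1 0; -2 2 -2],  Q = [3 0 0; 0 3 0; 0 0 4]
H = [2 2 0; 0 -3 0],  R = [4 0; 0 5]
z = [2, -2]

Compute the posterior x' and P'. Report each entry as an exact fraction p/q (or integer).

x̄ = F·x = [-13, -2, 4]
P̄ = F·P·Fᵀ + Q = [54 3 -30; 3 6 6; -30 6 44]
y = z − H·x̄ = [32, -8]
S = H·P̄·Hᵀ + R = [268 -54; -54 59]
K = P̄·Hᵀ·S⁻¹ = [15/31 9/31; 45/6448 -963/3224; -951/3224 -927/1612]
x' = x̄ + K·y = [5/31, 19/31, -26/31]
P' = (I − K·H)·P̄ = [45/31 -15/31 -48/31; -15/31 1605/3224 1545/1612; -48/31 1545/1612 15709/806]

x' = [5/31, 19/31, -26/31]
P' = [45/31 -15/31 -48/31; -15/31 1605/3224 1545/1612; -48/31 1545/1612 15709/806]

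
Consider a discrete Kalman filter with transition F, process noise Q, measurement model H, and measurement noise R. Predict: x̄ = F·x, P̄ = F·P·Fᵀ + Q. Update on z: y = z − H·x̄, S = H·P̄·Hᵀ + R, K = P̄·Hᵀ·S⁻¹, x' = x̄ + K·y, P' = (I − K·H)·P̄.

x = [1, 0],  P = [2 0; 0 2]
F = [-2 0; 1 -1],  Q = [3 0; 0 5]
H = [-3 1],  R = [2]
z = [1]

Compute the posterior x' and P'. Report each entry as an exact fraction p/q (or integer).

x' = [-23/67, 4/67]
P' = [105/134 241/134; 241/134 765/134]

x̄ = F·x = [-2, 1]
P̄ = F·P·Fᵀ + Q = [11 -4; -4 9]
y = z − H·x̄ = [-6]
S = H·P̄·Hᵀ + R = [134]
K = P̄·Hᵀ·S⁻¹ = [-37/134; 21/134]
x' = x̄ + K·y = [-23/67, 4/67]
P' = (I − K·H)·P̄ = [105/134 241/134; 241/134 765/134]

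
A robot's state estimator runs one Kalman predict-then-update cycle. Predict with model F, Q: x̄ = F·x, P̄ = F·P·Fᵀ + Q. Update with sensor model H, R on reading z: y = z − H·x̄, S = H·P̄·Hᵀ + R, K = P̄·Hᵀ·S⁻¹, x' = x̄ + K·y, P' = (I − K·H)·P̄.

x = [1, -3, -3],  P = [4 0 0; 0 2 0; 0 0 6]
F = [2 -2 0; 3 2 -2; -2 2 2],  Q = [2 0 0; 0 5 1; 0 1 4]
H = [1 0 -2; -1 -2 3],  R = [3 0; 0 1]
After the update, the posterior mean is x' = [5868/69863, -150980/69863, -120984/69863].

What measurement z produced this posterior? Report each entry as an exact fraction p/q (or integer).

z = [3, -1]

x̄ = F·x = [8, 3, -14]
P̄ = F·P·Fᵀ + Q = [26 16 -24; 16 73 -39; -24 -39 52]
S = H·P̄·Hᵀ + R = [333 -646; -646 1463]
K = P̄·Hᵀ·S⁻¹ = [1278/3677 4514/69863; -2248/3677 -32183/69863; -1084/3677 3226/69863]
x' − x̄ = [-553036/69863, -360569/69863, 857098/69863] = K·y
y = (KᵀK)⁻¹·Kᵀ·(x' − x̄) = [-33, 55]
z = y + H·x̄ = [-33, 55] + [36, -56] = [3, -1]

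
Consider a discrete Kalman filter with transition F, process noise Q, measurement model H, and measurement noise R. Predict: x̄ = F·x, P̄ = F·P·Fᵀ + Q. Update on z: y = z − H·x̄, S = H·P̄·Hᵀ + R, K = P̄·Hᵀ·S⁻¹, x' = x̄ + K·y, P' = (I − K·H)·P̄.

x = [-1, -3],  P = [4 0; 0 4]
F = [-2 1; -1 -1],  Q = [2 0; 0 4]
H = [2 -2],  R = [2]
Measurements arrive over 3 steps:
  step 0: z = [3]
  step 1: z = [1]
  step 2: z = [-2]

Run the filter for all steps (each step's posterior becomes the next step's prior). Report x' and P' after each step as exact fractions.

step 0: x̄ = F·x = [-1, 4]
step 0: P̄ = F·P·Fᵀ + Q = [22 4; 4 12]
step 0: y = z − H·x̄ = [13]
step 0: S = H·P̄·Hᵀ + R = [106]
step 0: K = P̄·Hᵀ·S⁻¹ = [18/53; -8/53]
step 0: x' = x̄ + K·y = [181/53, 108/53]
step 0: P' = (I − K·H)·P̄ = [518/53 500/53; 500/53 508/53]
step 1: x̄ = F·x = [-254/53, -289/53]
step 1: P̄ = F·P·Fᵀ + Q = [686/53 1028/53; 1028/53 2238/53]
step 1: y = z − H·x̄ = [-17/53]
step 1: S = H·P̄·Hᵀ + R = [3578/53]
step 1: K = P̄·Hᵀ·S⁻¹ = [-342/1789; -1210/1789]
step 1: x' = x̄ + K·y = [-8464/1789, -9367/1789]
step 1: P' = (I − K·H)·P̄ = [18742/1789 19084/1789; 19084/1789 20294/1789]
step 2: x̄ = F·x = [7561/1789, 17831/1789]
step 2: P̄ = F·P·Fᵀ + Q = [22504/1789 36274/1789; 36274/1789 84360/1789]
step 2: y = z − H·x̄ = [16962/1789]
step 2: S = H·P̄·Hᵀ + R = [140842/1789]
step 2: K = P̄·Hᵀ·S⁻¹ = [-13770/70421; -48086/70421]
step 2: x' = x̄ + K·y = [167069/70421, 245971/70421]
step 2: P' = (I − K·H)·P̄ = [673856/70421 687626/70421; 687626/70421 735712/70421]

step 0: x' = [181/53, 108/53], P' = [518/53 500/53; 500/53 508/53]
step 1: x' = [-8464/1789, -9367/1789], P' = [18742/1789 19084/1789; 19084/1789 20294/1789]
step 2: x' = [167069/70421, 245971/70421], P' = [673856/70421 687626/70421; 687626/70421 735712/70421]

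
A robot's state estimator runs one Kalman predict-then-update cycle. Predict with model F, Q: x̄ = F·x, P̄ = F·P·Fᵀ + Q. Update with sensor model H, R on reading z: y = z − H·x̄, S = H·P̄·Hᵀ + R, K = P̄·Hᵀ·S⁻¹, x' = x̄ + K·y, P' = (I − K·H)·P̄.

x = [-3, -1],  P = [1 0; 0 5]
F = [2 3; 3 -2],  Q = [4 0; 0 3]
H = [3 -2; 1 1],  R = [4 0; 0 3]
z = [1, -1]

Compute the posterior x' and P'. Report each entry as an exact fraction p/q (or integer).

x̄ = F·x = [-9, -7]
P̄ = F·P·Fᵀ + Q = [53 -24; -24 32]
y = z − H·x̄ = [14, 15]
S = H·P̄·Hᵀ + R = [897 71; 71 40]
K = P̄·Hᵀ·S⁻¹ = [6221/30839 11316/30839; -6008/30839 16832/30839]
x' = x̄ + K·y = [-20717/30839, -47505/30839]
P' = (I − K·H)·P̄ = [18556/30839 15392/30839; 15392/30839 35104/30839]

x' = [-20717/30839, -47505/30839]
P' = [18556/30839 15392/30839; 15392/30839 35104/30839]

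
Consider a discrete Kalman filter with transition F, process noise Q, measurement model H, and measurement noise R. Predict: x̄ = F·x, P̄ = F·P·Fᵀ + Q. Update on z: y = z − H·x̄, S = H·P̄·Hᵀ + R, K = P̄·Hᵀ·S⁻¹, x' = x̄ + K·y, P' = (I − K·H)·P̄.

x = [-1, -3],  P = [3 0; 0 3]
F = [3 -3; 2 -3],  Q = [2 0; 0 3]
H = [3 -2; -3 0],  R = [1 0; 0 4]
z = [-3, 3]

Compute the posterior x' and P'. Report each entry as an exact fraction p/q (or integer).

x' = [-2817/3202, 2989/12808]
P' = [682/1601 2007/3202; 2007/3202 14883/12808]

x̄ = F·x = [6, 7]
P̄ = F·P·Fᵀ + Q = [56 45; 45 42]
y = z − H·x̄ = [-7, 21]
S = H·P̄·Hᵀ + R = [133 -234; -234 508]
K = P̄·Hᵀ·S⁻¹ = [39/1601 -1023/3202; -2841/6404 -6021/12808]
x' = x̄ + K·y = [-2817/3202, 2989/12808]
P' = (I − K·H)·P̄ = [682/1601 2007/3202; 2007/3202 14883/12808]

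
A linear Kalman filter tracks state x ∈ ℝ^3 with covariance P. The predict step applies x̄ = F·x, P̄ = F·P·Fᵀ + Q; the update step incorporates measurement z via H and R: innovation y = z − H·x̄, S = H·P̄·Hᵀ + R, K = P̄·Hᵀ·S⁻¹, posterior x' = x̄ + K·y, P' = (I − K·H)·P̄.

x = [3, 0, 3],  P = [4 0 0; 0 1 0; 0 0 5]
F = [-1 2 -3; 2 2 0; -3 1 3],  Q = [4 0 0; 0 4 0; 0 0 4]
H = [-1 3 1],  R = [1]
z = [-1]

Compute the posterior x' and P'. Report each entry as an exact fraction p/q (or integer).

x' = [-334/157, 105/157, -1581/314]
P' = [3949/157 2072/157 -2317/157; 2072/157 2310/157 -4831/157; -2317/157 -4831/157 24403/314]

x̄ = F·x = [-12, 6, 0]
P̄ = F·P·Fᵀ + Q = [57 -4 -31; -4 24 -22; -31 -22 86]
y = z − H·x̄ = [-31]
S = H·P̄·Hᵀ + R = [314]
K = P̄·Hᵀ·S⁻¹ = [-50/157; 27/157; 51/314]
x' = x̄ + K·y = [-334/157, 105/157, -1581/314]
P' = (I − K·H)·P̄ = [3949/157 2072/157 -2317/157; 2072/157 2310/157 -4831/157; -2317/157 -4831/157 24403/314]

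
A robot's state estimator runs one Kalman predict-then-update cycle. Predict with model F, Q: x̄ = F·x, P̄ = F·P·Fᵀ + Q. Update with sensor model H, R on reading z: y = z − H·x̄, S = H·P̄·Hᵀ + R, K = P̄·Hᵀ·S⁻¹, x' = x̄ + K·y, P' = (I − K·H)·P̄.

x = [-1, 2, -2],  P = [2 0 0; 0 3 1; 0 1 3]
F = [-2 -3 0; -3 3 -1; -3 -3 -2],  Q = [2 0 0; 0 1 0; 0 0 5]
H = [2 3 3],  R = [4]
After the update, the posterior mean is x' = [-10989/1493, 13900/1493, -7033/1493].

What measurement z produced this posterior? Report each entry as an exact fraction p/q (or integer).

z = [-1]

x̄ = F·x = [-4, 11, 1]
P̄ = F·P·Fᵀ + Q = [37 -12 45; -12 43 -6; 45 -6 74]
S = H·P̄·Hᵀ + R = [1493]
K = P̄·Hᵀ·S⁻¹ = [173/1493; 87/1493; 294/1493]
x' − x̄ = [-5017/1493, -2523/1493, -8526/1493] = K·y
y = (KᵀK)⁻¹·Kᵀ·(x' − x̄) = [-29]
z = y + H·x̄ = [-29] + [28] = [-1]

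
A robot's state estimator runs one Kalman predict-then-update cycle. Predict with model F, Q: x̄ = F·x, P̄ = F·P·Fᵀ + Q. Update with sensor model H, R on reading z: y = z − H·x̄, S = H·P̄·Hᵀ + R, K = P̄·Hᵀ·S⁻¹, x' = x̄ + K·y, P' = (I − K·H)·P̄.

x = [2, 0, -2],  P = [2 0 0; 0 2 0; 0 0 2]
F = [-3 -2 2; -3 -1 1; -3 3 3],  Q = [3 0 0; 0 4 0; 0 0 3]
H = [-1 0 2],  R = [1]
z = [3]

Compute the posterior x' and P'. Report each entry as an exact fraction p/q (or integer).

x' = [-1957/194, -691/97, -348/97]
P' = [7177/194 2527/97 1794/97; 2527/97 2472/97 1266/97; 1794/97 1266/97 921/97]

x̄ = F·x = [-10, -8, -12]
P̄ = F·P·Fᵀ + Q = [37 26 18; 26 26 18; 18 18 57]
y = z − H·x̄ = [17]
S = H·P̄·Hᵀ + R = [194]
K = P̄·Hᵀ·S⁻¹ = [-1/194; 5/97; 48/97]
x' = x̄ + K·y = [-1957/194, -691/97, -348/97]
P' = (I − K·H)·P̄ = [7177/194 2527/97 1794/97; 2527/97 2472/97 1266/97; 1794/97 1266/97 921/97]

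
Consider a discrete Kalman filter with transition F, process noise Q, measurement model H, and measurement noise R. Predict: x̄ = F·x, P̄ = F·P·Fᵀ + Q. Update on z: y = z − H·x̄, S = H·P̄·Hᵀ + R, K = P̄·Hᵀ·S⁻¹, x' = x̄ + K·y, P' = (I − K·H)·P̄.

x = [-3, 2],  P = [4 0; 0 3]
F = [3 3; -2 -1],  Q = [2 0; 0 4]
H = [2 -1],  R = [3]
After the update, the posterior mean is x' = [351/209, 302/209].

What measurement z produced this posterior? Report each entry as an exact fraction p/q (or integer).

x̄ = F·x = [-3, 4]
P̄ = F·P·Fᵀ + Q = [65 -33; -33 23]
S = H·P̄·Hᵀ + R = [418]
K = P̄·Hᵀ·S⁻¹ = [163/418; -89/418]
x' − x̄ = [978/209, -534/209] = K·y
y = (KᵀK)⁻¹·Kᵀ·(x' − x̄) = [12]
z = y + H·x̄ = [12] + [-10] = [2]

z = [2]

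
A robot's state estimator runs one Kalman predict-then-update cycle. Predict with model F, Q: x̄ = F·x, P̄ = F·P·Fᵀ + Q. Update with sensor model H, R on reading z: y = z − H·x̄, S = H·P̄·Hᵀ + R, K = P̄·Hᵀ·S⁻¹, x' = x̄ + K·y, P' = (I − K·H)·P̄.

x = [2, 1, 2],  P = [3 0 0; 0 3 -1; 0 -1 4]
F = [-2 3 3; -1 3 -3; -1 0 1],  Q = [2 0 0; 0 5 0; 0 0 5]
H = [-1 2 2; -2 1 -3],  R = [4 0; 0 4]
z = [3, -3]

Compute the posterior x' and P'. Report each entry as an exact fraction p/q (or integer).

x' = [201375/50813, 190921/50813, -20250/50813]
P' = [2395228/152439 2082652/152439 -281268/50813; 2082652/152439 1933567/152439 -247797/50813; -281268/50813 -247797/50813 114297/50813]

x̄ = F·x = [5, -5, 0]
P̄ = F·P·Fᵀ + Q = [59 -3 15; -3 89 -12; 15 -12 12]
y = z − H·x̄ = [18, 12]
S = H·P̄·Hᵀ + R = [323 272; 272 701]
K = P̄·Hᵀ·S⁻¹ = [20617/152439 -2594/8967; 74425/152439 -23/8967; 3567/50813 -414/2989]
x' = x̄ + K·y = [201375/50813, 190921/50813, -20250/50813]
P' = (I − K·H)·P̄ = [2395228/152439 2082652/152439 -281268/50813; 2082652/152439 1933567/152439 -247797/50813; -281268/50813 -247797/50813 114297/50813]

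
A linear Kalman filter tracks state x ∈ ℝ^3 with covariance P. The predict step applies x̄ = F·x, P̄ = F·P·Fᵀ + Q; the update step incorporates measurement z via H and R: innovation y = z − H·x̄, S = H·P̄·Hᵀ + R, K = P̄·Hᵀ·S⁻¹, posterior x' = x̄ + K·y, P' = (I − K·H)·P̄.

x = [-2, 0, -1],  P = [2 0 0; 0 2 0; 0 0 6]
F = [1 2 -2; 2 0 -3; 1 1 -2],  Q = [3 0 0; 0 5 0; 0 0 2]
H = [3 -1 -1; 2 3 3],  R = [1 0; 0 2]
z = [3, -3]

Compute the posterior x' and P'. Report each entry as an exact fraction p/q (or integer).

x̄ = F·x = [0, -1, 0]
P̄ = F·P·Fᵀ + Q = [37 40 30; 40 67 40; 30 40 30]
y = z − H·x̄ = [2, 0]
S = H·P̄·Hᵀ + R = [91 181; 181 2583]
K = P̄·Hᵀ·S⁻¹ = [54499/202292 18423/202292; -19501/101146 17069/101146; 1395/101146 10475/101146]
x' = x̄ + K·y = [54499/101146, -70074/50573, 1395/50573]
P' = (I − K·H)·P̄ = [18213/202292 -2215/101146 2285/101146; -2215/101146 92813/50573 -86385/50573; 2285/101146 -86385/50573 89115/50573]

x' = [54499/101146, -70074/50573, 1395/50573]
P' = [18213/202292 -2215/101146 2285/101146; -2215/101146 92813/50573 -86385/50573; 2285/101146 -86385/50573 89115/50573]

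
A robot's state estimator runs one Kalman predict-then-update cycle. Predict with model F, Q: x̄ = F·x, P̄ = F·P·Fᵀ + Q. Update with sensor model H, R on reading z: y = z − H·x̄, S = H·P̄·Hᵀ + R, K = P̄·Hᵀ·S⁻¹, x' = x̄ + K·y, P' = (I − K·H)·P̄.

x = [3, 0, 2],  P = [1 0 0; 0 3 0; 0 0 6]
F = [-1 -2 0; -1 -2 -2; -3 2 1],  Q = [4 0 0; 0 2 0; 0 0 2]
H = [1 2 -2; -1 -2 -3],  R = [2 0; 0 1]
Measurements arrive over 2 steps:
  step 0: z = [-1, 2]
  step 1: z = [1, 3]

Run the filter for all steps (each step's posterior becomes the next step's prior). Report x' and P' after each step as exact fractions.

step 0: x̄ = F·x = [-3, -7, -7]
step 0: P̄ = F·P·Fᵀ + Q = [17 13 -9; 13 39 -21; -9 -21 29]
step 0: y = z − H·x̄ = [2, -36]
step 0: S = H·P̄·Hᵀ + R = [547 0; 0 181]
step 0: K = P̄·Hᵀ·S⁻¹ = [61/547 -16/181; 133/547 -28/181; -109/547 -36/181]
step 0: x' = x̄ + K·y = [40133/99007, -93527/99007, -23595/99007]
step 0: P' = (I − K·H)·P̄ = [869586/99007 -426418/99007 -2666/99007; -426418/99007 230716/99007 -6566/99007; -2666/99007 -6566/99007 11830/99007]
step 1: x̄ = F·x = [146921/99007, 194111/99007, -331048/99007]
step 1: P̄ = F·P·Fᵀ + Q = [482806/99007 55182/99007 -3980/99007; 55182/99007 268920/99007 -17372/99007; -3980/99007 -17372/99007 14065730/99007]
step 1: y = z − H·x̄ = [-1098232/99007, -160980/99007]
step 1: S = H·P̄·Hᵀ + R = [58395044/99007 82653890/99007; 82653890/99007 128237447/99007]
step 1: K = P̄·Hᵀ·S⁻¹ = [210638805/1105588204 -70387855/552794102; 632334553/3316764612 -210776843/1658382306; -46140773/236911758 -24073007/118455879]
step 1: x' = x̄ + K·y = [-16677781/39485293, 6216071/118455879, -101029952/118455879]
step 1: P' = (I − K·H)·P̄ = [1643016391/552794102 -744238983/552794102 -2003585/39485293; -744238983/552794102 1348214209/1658382306 -6022253/118455879; -2003585/39485293 -6022253/118455879 14042756/118455879]

step 0: x' = [40133/99007, -93527/99007, -23595/99007], P' = [869586/99007 -426418/99007 -2666/99007; -426418/99007 230716/99007 -6566/99007; -2666/99007 -6566/99007 11830/99007]
step 1: x' = [-16677781/39485293, 6216071/118455879, -101029952/118455879], P' = [1643016391/552794102 -744238983/552794102 -2003585/39485293; -744238983/552794102 1348214209/1658382306 -6022253/118455879; -2003585/39485293 -6022253/118455879 14042756/118455879]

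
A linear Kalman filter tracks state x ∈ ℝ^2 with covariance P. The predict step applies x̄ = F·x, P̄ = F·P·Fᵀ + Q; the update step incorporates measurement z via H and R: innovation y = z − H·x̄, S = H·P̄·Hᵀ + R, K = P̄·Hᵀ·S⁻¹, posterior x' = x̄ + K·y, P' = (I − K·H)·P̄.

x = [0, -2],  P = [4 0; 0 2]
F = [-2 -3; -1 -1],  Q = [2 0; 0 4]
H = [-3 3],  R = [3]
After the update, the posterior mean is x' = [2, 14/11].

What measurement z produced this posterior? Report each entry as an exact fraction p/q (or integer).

z = [-2]

x̄ = F·x = [6, 2]
P̄ = F·P·Fᵀ + Q = [36 14; 14 10]
S = H·P̄·Hᵀ + R = [165]
K = P̄·Hᵀ·S⁻¹ = [-2/5; -4/55]
x' − x̄ = [-4, -8/11] = K·y
y = (KᵀK)⁻¹·Kᵀ·(x' − x̄) = [10]
z = y + H·x̄ = [10] + [-12] = [-2]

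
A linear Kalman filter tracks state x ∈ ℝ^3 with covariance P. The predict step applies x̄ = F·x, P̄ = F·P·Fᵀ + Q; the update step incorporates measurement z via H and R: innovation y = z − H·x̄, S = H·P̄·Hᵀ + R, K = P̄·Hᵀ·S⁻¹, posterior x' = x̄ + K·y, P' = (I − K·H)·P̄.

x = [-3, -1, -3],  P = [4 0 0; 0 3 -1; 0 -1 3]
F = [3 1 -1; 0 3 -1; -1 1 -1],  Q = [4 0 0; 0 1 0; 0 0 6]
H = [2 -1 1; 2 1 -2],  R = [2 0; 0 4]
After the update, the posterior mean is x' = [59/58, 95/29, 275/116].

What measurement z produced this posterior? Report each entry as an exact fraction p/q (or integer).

z = [1, 1]

x̄ = F·x = [-7, 0, 5]
P̄ = F·P·Fᵀ + Q = [48 16 -4; 16 37 16; -4 16 18]
S = H·P̄·Hᵀ + R = [137 175; 175 337]
K = P̄·Hᵀ·S⁻¹ = [1153/3886 785/3886; -346/1943 393/1943; 1439/7772 -1393/7772]
x' − x̄ = [465/58, 95/29, -305/116] = K·y
y = (KᵀK)⁻¹·Kᵀ·(x' − x̄) = [10, 25]
z = y + H·x̄ = [10, 25] + [-9, -24] = [1, 1]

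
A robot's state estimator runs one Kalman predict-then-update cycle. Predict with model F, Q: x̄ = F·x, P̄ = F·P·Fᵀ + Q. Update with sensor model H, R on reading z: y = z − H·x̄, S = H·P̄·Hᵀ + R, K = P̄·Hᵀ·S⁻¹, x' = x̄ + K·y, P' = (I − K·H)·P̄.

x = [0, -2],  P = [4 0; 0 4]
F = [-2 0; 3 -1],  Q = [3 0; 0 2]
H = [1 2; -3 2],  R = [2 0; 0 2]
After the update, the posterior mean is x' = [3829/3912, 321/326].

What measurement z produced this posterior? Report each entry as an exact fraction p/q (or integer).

x̄ = F·x = [0, 2]
P̄ = F·P·Fᵀ + Q = [19 -24; -24 42]
S = H·P̄·Hᵀ + R = [93 207; 207 629]
K = P̄·Hᵀ·S⁻¹ = [1747/7824 -627/2608; 227/652 87/652]
x' − x̄ = [3829/3912, -331/326] = K·y
y = (KᵀK)⁻¹·Kᵀ·(x' − x̄) = [-1, -5]
z = y + H·x̄ = [-1, -5] + [4, 4] = [3, -1]

z = [3, -1]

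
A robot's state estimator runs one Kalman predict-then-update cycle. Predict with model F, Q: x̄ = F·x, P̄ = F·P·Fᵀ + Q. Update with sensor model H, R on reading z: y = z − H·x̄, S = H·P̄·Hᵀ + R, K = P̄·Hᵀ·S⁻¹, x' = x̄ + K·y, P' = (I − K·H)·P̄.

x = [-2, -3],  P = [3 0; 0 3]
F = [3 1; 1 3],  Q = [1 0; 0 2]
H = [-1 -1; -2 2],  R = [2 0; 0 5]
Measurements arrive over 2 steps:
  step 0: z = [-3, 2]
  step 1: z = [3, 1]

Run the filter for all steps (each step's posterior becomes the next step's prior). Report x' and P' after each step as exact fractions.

step 0: x' = [3174/3803, 19531/11409], P' = [2998/3803 728/3803; 728/3803 9004/11409]
step 1: x' = [-21688254/14937761, -12374211/14937761], P' = [11019170/14937761 3037080/14937761; 3037080/14937761 11134060/14937761]

step 0: x̄ = F·x = [-9, -11]
step 0: P̄ = F·P·Fᵀ + Q = [31 18; 18 32]
step 0: y = z − H·x̄ = [-23, 6]
step 0: S = H·P̄·Hᵀ + R = [101 -2; -2 113]
step 0: K = P̄·Hᵀ·S⁻¹ = [-1863/3803 -908/3803; -5594/11409 2728/11409]
step 0: x' = x̄ + K·y = [3174/3803, 19531/11409]
step 0: P' = (I − K·H)·P̄ = [2998/3803 728/3803; 728/3803 9004/11409]
step 1: x̄ = F·x = [48097/11409, 22705/3803]
step 1: P̄ = F·P·Fᵀ + Q = [114463/11409 25278/3803; 25278/3803 41984/3803]
step 1: y = z − H·x̄ = [150439/11409, -28627/11409]
step 1: S = H·P̄·Hᵀ + R = [414901/11409 -22978/11409; -22978/11409 412033/11409]
step 1: K = P̄·Hᵀ·S⁻¹ = [-7028125/14937761 -3192836/14937761; -7085570/14937761 3238792/14937761]
step 1: x' = x̄ + K·y = [-21688254/14937761, -12374211/14937761]
step 1: P' = (I − K·H)·P̄ = [11019170/14937761 3037080/14937761; 3037080/14937761 11134060/14937761]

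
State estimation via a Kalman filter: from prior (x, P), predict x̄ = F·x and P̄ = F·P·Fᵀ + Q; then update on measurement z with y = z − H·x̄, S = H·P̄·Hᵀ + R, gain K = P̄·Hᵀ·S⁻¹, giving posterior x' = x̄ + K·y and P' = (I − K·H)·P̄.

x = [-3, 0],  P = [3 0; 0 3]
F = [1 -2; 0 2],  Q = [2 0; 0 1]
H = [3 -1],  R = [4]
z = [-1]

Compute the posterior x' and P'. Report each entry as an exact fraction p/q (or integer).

x̄ = F·x = [-3, 0]
P̄ = F·P·Fᵀ + Q = [17 -12; -12 13]
y = z − H·x̄ = [8]
S = H·P̄·Hᵀ + R = [242]
K = P̄·Hᵀ·S⁻¹ = [63/242; -49/242]
x' = x̄ + K·y = [-111/121, -196/121]
P' = (I − K·H)·P̄ = [145/242 183/242; 183/242 745/242]

x' = [-111/121, -196/121]
P' = [145/242 183/242; 183/242 745/242]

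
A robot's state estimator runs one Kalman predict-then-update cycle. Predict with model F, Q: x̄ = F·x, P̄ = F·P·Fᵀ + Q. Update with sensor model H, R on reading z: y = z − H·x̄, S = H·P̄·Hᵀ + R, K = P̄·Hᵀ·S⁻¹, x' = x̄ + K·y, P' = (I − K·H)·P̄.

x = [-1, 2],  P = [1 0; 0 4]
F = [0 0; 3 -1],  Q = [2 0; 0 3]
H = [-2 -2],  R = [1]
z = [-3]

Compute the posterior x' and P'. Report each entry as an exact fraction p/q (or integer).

x̄ = F·x = [0, -5]
P̄ = F·P·Fᵀ + Q = [2 0; 0 16]
y = z − H·x̄ = [-13]
S = H·P̄·Hᵀ + R = [73]
K = P̄·Hᵀ·S⁻¹ = [-4/73; -32/73]
x' = x̄ + K·y = [52/73, 51/73]
P' = (I − K·H)·P̄ = [130/73 -128/73; -128/73 144/73]

x' = [52/73, 51/73]
P' = [130/73 -128/73; -128/73 144/73]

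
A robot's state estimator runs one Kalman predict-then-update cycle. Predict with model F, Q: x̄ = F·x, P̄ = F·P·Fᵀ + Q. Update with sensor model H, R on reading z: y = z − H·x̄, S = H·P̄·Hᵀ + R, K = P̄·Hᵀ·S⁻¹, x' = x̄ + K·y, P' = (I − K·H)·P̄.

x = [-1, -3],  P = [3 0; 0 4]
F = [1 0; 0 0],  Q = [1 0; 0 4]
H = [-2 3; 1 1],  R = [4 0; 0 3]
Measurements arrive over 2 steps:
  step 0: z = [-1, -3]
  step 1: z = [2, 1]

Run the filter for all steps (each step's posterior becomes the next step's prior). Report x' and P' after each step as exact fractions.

step 0: x' = [-4/3, -7/6], P' = [68/75 28/75; 28/75 38/75]
step 1: x' = [-2971/6697, 3110/6697], P' = [4862/6697 2002/6697; 2002/6697 3188/6697]

step 0: x̄ = F·x = [-1, 0]
step 0: P̄ = F·P·Fᵀ + Q = [4 0; 0 4]
step 0: y = z − H·x̄ = [-3, -2]
step 0: S = H·P̄·Hᵀ + R = [56 4; 4 11]
step 0: K = P̄·Hᵀ·S⁻¹ = [-13/75 32/75; 29/150 22/75]
step 0: x' = x̄ + K·y = [-4/3, -7/6]
step 0: P' = (I − K·H)·P̄ = [68/75 28/75; 28/75 38/75]
step 1: x̄ = F·x = [-4/3, 0]
step 1: P̄ = F·P·Fᵀ + Q = [143/75 0; 0 4]
step 1: y = z − H·x̄ = [-2/3, 7/3]
step 1: S = H·P̄·Hᵀ + R = [3572/75 614/75; 614/75 668/75]
step 1: K = P̄·Hᵀ·S⁻¹ = [-1859/13394 2288/6697; 1390/6697 1730/6697]
step 1: x' = x̄ + K·y = [-2971/6697, 3110/6697]
step 1: P' = (I − K·H)·P̄ = [4862/6697 2002/6697; 2002/6697 3188/6697]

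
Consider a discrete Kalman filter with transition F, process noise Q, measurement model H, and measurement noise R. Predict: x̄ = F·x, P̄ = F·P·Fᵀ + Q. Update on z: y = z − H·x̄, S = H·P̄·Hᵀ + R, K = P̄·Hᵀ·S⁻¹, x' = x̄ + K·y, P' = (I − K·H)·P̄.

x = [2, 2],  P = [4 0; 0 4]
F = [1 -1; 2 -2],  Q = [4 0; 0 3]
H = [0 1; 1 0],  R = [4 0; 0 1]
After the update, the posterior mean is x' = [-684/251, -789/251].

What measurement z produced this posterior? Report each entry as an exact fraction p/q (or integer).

x̄ = F·x = [0, 0]
P̄ = F·P·Fᵀ + Q = [12 16; 16 35]
S = H·P̄·Hᵀ + R = [39 16; 16 13]
K = P̄·Hᵀ·S⁻¹ = [16/251 212/251; 199/251 64/251]
x' − x̄ = [-684/251, -789/251] = K·y
y = (KᵀK)⁻¹·Kᵀ·(x' − x̄) = [-3, -3]
z = y + H·x̄ = [-3, -3] + [0, 0] = [-3, -3]

z = [-3, -3]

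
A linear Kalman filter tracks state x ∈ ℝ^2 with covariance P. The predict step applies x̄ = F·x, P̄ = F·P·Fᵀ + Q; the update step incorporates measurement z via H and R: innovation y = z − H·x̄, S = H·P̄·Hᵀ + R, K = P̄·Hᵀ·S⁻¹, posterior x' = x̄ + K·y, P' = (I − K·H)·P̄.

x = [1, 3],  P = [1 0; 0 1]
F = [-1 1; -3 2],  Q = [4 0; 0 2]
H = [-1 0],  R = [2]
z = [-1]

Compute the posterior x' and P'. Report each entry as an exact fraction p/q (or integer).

x̄ = F·x = [2, 3]
P̄ = F·P·Fᵀ + Q = [6 5; 5 15]
y = z − H·x̄ = [1]
S = H·P̄·Hᵀ + R = [8]
K = P̄·Hᵀ·S⁻¹ = [-3/4; -5/8]
x' = x̄ + K·y = [5/4, 19/8]
P' = (I − K·H)·P̄ = [3/2 5/4; 5/4 95/8]

x' = [5/4, 19/8]
P' = [3/2 5/4; 5/4 95/8]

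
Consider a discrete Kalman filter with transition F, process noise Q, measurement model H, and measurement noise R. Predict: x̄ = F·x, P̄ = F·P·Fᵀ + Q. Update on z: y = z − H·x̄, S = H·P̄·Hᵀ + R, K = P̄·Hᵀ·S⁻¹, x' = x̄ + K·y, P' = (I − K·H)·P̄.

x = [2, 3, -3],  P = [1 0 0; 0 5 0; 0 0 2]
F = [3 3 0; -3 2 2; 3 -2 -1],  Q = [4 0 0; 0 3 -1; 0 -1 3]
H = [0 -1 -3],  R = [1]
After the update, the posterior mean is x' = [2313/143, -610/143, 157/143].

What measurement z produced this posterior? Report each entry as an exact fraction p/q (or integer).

z = [1]

x̄ = F·x = [15, -6, 3]
P̄ = F·P·Fᵀ + Q = [58 21 -21; 21 40 -34; -21 -34 34]
S = H·P̄·Hᵀ + R = [143]
K = P̄·Hᵀ·S⁻¹ = [42/143; 62/143; -68/143]
x' − x̄ = [168/143, 248/143, -272/143] = K·y
y = (KᵀK)⁻¹·Kᵀ·(x' − x̄) = [4]
z = y + H·x̄ = [4] + [-3] = [1]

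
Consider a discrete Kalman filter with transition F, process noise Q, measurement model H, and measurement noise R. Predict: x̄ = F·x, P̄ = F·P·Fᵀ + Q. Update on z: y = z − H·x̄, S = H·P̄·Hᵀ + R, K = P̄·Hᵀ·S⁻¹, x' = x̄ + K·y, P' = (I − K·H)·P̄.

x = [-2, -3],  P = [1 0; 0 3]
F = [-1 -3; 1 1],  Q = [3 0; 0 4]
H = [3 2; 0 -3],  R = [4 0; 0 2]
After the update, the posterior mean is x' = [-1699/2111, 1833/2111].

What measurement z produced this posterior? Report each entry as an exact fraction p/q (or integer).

x̄ = F·x = [11, -5]
P̄ = F·P·Fᵀ + Q = [31 -10; -10 8]
S = H·P̄·Hᵀ + R = [195 42; 42 74]
K = P̄·Hᵀ·S⁻¹ = [2071/6333 464/2111; -14/6333 -682/2111]
x' − x̄ = [-24920/2111, 12388/2111] = K·y
y = (KᵀK)⁻¹·Kᵀ·(x' − x̄) = [-24, -18]
z = y + H·x̄ = [-24, -18] + [23, 15] = [-1, -3]

z = [-1, -3]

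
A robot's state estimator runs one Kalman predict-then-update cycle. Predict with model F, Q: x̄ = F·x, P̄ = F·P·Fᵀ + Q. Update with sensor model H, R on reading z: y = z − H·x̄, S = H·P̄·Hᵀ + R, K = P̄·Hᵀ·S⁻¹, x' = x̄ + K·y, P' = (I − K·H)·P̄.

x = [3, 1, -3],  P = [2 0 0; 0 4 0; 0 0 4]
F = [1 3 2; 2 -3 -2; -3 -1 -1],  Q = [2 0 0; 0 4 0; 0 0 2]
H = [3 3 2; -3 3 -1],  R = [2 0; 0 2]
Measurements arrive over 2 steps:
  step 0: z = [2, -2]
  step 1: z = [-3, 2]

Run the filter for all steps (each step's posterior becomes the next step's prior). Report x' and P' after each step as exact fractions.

step 0: x' = [145177/31676, 10502/7919, -61675/7919], P' = [96423/15838 15778/7919 -94184/7919; 15778/7919 6136/7919 -31408/7919; -94184/7919 -31408/7919 187342/7919]
step 1: x' = [247961444/744355977, 3058898/12616203, -3405272447/1488711954], P' = [600275738/744355977 3048668/12616203 -1072032076/744355977; 3048668/12616203 2456800/12616203 -6321466/12616203; -1072032076/744355977 -6321466/12616203 2208939941/744355977]

step 0: x̄ = F·x = [0, 9, -7]
step 0: P̄ = F·P·Fᵀ + Q = [56 -48 -26; -48 64 8; -26 8 28]
step 0: y = z − H·x̄ = [-11, -36]
step 0: S = H·P̄·Hᵀ + R = [114 274; 274 1770]
step 0: K = P̄·Hᵀ·S⁻¹ = [7201/31676 -6233/31676; 1463/7919 1241/7919; -1046/7919 493/7919]
step 0: x' = x̄ + K·y = [145177/31676, 10502/7919, -61675/7919]
step 0: P' = (I − K·H)·P̄ = [96423/15838 15778/7919 -94184/7919; 15778/7919 6136/7919 -31408/7919; -94184/7919 -31408/7919 187342/7919]
step 1: x̄ = F·x = [-222199/31676, 328865/15838, -230839/31676]
step 1: P̄ = F·P·Fᵀ + Q = [419355/15838 -472307/7919 241643/15838; -472307/7919 1216354/7919 -319507/7919; 241643/15838 -319507/7919 219935/15838]
step 1: y = z − H·x̄ = [-939943/31676, -1403637/15838]
step 1: S = H·P̄·Hᵀ + R = [4808479/15838 6794239/7919; 6794239/7919 24103586/7919]
step 1: K = P̄·Hᵀ·S⁻¹ = [98188649/744355977 -94590451/744355977; 1936736/12616203 2272931/12616203; 41442086/744355977 -111743195/1488711954]
step 1: x' = x̄ + K·y = [247961444/744355977, 3058898/12616203, -3405272447/1488711954]
step 1: P' = (I − K·H)·P̄ = [600275738/744355977 3048668/12616203 -1072032076/744355977; 3048668/12616203 2456800/12616203 -6321466/12616203; -1072032076/744355977 -6321466/12616203 2208939941/744355977]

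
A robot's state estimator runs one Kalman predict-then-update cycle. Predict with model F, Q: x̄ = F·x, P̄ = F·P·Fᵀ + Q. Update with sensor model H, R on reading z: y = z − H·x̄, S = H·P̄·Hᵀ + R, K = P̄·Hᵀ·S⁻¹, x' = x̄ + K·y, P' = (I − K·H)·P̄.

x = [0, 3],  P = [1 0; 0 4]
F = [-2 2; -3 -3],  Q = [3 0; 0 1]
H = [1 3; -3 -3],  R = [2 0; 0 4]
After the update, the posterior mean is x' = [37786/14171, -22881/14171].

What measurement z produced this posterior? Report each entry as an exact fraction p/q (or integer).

z = [-2, -3]

x̄ = F·x = [6, -9]
P̄ = F·P·Fᵀ + Q = [23 -18; -18 46]
S = H·P̄·Hᵀ + R = [331 -267; -267 301]
K = P̄·Hᵀ·S⁻¹ = [-6668/14171 -6621/14171; 6846/14171 2118/14171]
x' − x̄ = [-47240/14171, 104658/14171] = K·y
y = (KᵀK)⁻¹·Kᵀ·(x' − x̄) = [19, -12]
z = y + H·x̄ = [19, -12] + [-21, 9] = [-2, -3]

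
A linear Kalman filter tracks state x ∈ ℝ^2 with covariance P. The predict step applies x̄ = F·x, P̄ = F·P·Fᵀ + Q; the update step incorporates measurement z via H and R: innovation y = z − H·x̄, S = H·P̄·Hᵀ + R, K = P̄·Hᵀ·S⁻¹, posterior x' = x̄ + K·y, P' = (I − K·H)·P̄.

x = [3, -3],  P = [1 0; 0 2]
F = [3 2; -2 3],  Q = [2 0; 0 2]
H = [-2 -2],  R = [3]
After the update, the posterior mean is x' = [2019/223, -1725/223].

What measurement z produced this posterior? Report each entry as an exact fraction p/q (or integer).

x̄ = F·x = [3, -15]
P̄ = F·P·Fᵀ + Q = [19 6; 6 24]
S = H·P̄·Hᵀ + R = [223]
K = P̄·Hᵀ·S⁻¹ = [-50/223; -60/223]
x' − x̄ = [1350/223, 1620/223] = K·y
y = (KᵀK)⁻¹·Kᵀ·(x' − x̄) = [-27]
z = y + H·x̄ = [-27] + [24] = [-3]

z = [-3]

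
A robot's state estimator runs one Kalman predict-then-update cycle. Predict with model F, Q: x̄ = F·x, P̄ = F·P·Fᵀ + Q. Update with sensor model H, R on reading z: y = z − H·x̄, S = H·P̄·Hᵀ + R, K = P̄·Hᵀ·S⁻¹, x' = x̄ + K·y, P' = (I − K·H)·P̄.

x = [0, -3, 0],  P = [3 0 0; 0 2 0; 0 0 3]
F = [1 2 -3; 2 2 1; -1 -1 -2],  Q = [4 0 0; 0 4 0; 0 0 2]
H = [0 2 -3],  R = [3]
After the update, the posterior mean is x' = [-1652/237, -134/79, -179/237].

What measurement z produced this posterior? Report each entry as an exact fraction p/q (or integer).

x̄ = F·x = [-6, -6, 3]
P̄ = F·P·Fᵀ + Q = [42 5 11; 5 27 -16; 11 -16 19]
S = H·P̄·Hᵀ + R = [474]
K = P̄·Hᵀ·S⁻¹ = [-23/474; 17/79; -89/474]
x' − x̄ = [-230/237, 340/79, -890/237] = K·y
y = (KᵀK)⁻¹·Kᵀ·(x' − x̄) = [20]
z = y + H·x̄ = [20] + [-21] = [-1]

z = [-1]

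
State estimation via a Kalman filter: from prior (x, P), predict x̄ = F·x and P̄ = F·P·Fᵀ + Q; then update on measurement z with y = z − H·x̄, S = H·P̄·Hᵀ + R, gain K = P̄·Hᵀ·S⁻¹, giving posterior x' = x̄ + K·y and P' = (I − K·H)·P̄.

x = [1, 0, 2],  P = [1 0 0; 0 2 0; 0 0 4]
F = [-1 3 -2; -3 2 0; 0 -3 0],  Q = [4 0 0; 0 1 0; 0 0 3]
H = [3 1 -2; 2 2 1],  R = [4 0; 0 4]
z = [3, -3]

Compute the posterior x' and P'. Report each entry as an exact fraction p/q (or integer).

x' = [-14189/43579, -9714/43579, -91335/43579]
P' = [146289/43579 -191019/43579 111276/43579; -191019/43579 281781/43579 -146244/43579; 111276/43579 -146244/43579 117084/43579]

x̄ = F·x = [-5, -3, 0]
P̄ = F·P·Fᵀ + Q = [39 15 -18; 15 18 -12; -18 -12 21]
y = z − H·x̄ = [21, 13]
S = H·P̄·Hᵀ + R = [811 402; 402 253]
K = P̄·Hᵀ·S⁻¹ = [6324/43579 5454/43579; 303/43579 8820/43579; -11646/43579 11787/43579]
x' = x̄ + K·y = [-14189/43579, -9714/43579, -91335/43579]
P' = (I − K·H)·P̄ = [146289/43579 -191019/43579 111276/43579; -191019/43579 281781/43579 -146244/43579; 111276/43579 -146244/43579 117084/43579]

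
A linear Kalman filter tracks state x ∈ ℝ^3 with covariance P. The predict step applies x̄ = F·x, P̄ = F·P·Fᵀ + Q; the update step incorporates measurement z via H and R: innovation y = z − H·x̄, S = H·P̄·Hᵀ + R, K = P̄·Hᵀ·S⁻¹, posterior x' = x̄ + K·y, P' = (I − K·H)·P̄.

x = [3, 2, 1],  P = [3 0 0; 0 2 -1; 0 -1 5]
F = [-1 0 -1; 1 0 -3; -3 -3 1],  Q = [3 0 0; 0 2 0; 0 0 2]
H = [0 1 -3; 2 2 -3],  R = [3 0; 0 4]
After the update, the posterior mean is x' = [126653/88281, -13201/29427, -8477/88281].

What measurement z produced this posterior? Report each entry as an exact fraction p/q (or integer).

x̄ = F·x = [-4, 0, -14]
P̄ = F·P·Fᵀ + Q = [11 12 1; 12 50 -33; 1 -33 58]
S = H·P̄·Hᵀ + R = [773 937; 937 1250]
K = P̄·Hᵀ·S⁻¹ = [-29041/88281 24806/88281; -7567/29427 10922/29427; -35744/88281 9985/88281]
x' − x̄ = [479777/88281, -13201/29427, 1227457/88281] = K·y
y = (KᵀK)⁻¹·Kᵀ·(x' − x̄) = [-43, -31]
z = y + H·x̄ = [-43, -31] + [42, 34] = [-1, 3]

z = [-1, 3]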